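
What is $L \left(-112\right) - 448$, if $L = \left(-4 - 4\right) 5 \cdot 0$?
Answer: $-448$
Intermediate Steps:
$L = 0$ ($L = \left(-8\right) 5 \cdot 0 = \left(-40\right) 0 = 0$)
$L \left(-112\right) - 448 = 0 \left(-112\right) - 448 = 0 - 448 = -448$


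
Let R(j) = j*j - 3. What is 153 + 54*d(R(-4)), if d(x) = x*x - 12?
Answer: 8631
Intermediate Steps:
R(j) = -3 + j² (R(j) = j² - 3 = -3 + j²)
d(x) = -12 + x² (d(x) = x² - 12 = -12 + x²)
153 + 54*d(R(-4)) = 153 + 54*(-12 + (-3 + (-4)²)²) = 153 + 54*(-12 + (-3 + 16)²) = 153 + 54*(-12 + 13²) = 153 + 54*(-12 + 169) = 153 + 54*157 = 153 + 8478 = 8631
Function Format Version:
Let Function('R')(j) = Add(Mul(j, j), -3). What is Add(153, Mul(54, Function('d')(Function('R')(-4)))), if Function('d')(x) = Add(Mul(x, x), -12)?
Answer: 8631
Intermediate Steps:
Function('R')(j) = Add(-3, Pow(j, 2)) (Function('R')(j) = Add(Pow(j, 2), -3) = Add(-3, Pow(j, 2)))
Function('d')(x) = Add(-12, Pow(x, 2)) (Function('d')(x) = Add(Pow(x, 2), -12) = Add(-12, Pow(x, 2)))
Add(153, Mul(54, Function('d')(Function('R')(-4)))) = Add(153, Mul(54, Add(-12, Pow(Add(-3, Pow(-4, 2)), 2)))) = Add(153, Mul(54, Add(-12, Pow(Add(-3, 16), 2)))) = Add(153, Mul(54, Add(-12, Pow(13, 2)))) = Add(153, Mul(54, Add(-12, 169))) = Add(153, Mul(54, 157)) = Add(153, 8478) = 8631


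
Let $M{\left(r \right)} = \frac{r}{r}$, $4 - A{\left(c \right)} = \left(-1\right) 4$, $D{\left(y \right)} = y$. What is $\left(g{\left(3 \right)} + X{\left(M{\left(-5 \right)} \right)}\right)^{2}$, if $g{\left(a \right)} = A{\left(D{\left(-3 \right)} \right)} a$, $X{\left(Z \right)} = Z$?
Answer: $625$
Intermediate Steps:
$A{\left(c \right)} = 8$ ($A{\left(c \right)} = 4 - \left(-1\right) 4 = 4 - -4 = 4 + 4 = 8$)
$M{\left(r \right)} = 1$
$g{\left(a \right)} = 8 a$
$\left(g{\left(3 \right)} + X{\left(M{\left(-5 \right)} \right)}\right)^{2} = \left(8 \cdot 3 + 1\right)^{2} = \left(24 + 1\right)^{2} = 25^{2} = 625$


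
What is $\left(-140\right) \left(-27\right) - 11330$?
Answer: $-7550$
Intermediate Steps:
$\left(-140\right) \left(-27\right) - 11330 = 3780 - 11330 = -7550$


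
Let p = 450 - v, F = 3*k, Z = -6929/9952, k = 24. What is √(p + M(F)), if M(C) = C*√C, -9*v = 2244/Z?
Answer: √(234936642 + 1104538032*√2)/1599 ≈ 26.511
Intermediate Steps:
Z = -6929/9952 (Z = -6929*1/9952 = -6929/9952 ≈ -0.69624)
v = 7444096/20787 (v = -748/(3*(-6929/9952)) = -748*(-9952)/(3*6929) = -⅑*(-22332288/6929) = 7444096/20787 ≈ 358.11)
F = 72 (F = 3*24 = 72)
M(C) = C^(3/2)
p = 1910054/20787 (p = 450 - 1*7444096/20787 = 450 - 7444096/20787 = 1910054/20787 ≈ 91.887)
√(p + M(F)) = √(1910054/20787 + 72^(3/2)) = √(1910054/20787 + 432*√2)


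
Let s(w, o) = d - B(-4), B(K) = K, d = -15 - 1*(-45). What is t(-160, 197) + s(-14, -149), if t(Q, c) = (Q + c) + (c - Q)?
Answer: 428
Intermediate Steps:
d = 30 (d = -15 + 45 = 30)
t(Q, c) = 2*c
s(w, o) = 34 (s(w, o) = 30 - 1*(-4) = 30 + 4 = 34)
t(-160, 197) + s(-14, -149) = 2*197 + 34 = 394 + 34 = 428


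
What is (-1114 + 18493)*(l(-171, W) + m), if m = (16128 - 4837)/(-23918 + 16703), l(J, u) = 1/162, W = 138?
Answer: -1172713679/43290 ≈ -27090.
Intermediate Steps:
l(J, u) = 1/162
m = -11291/7215 (m = 11291/(-7215) = 11291*(-1/7215) = -11291/7215 ≈ -1.5649)
(-1114 + 18493)*(l(-171, W) + m) = (-1114 + 18493)*(1/162 - 11291/7215) = 17379*(-607309/389610) = -1172713679/43290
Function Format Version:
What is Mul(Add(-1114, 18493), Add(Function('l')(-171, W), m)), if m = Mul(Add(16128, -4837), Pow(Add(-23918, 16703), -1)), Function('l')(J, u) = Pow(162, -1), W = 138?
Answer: Rational(-1172713679, 43290) ≈ -27090.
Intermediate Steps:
Function('l')(J, u) = Rational(1, 162)
m = Rational(-11291, 7215) (m = Mul(11291, Pow(-7215, -1)) = Mul(11291, Rational(-1, 7215)) = Rational(-11291, 7215) ≈ -1.5649)
Mul(Add(-1114, 18493), Add(Function('l')(-171, W), m)) = Mul(Add(-1114, 18493), Add(Rational(1, 162), Rational(-11291, 7215))) = Mul(17379, Rational(-607309, 389610)) = Rational(-1172713679, 43290)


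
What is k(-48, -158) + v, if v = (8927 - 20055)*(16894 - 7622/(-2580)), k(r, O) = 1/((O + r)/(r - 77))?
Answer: -24983453946439/132870 ≈ -1.8803e+8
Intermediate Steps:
k(r, O) = (-77 + r)/(O + r) (k(r, O) = 1/((O + r)/(-77 + r)) = (-77 + r)/(O + r))
v = -121278903044/645 (v = -11128*(16894 - 7622*(-1/2580)) = -11128*(16894 + 3811/1290) = -11128*21797071/1290 = -121278903044/645 ≈ -1.8803e+8)
k(-48, -158) + v = (-77 - 48)/(-158 - 48) - 121278903044/645 = -125/(-206) - 121278903044/645 = -1/206*(-125) - 121278903044/645 = 125/206 - 121278903044/645 = -24983453946439/132870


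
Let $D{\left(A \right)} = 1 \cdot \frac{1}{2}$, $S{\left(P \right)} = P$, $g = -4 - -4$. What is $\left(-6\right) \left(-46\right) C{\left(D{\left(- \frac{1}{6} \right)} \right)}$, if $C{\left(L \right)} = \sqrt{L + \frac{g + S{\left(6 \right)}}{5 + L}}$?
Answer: $\frac{138 \sqrt{770}}{11} \approx 348.12$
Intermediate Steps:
$g = 0$ ($g = -4 + 4 = 0$)
$D{\left(A \right)} = \frac{1}{2}$ ($D{\left(A \right)} = 1 \cdot \frac{1}{2} = \frac{1}{2}$)
$C{\left(L \right)} = \sqrt{L + \frac{6}{5 + L}}$ ($C{\left(L \right)} = \sqrt{L + \frac{0 + 6}{5 + L}} = \sqrt{L + \frac{6}{5 + L}}$)
$\left(-6\right) \left(-46\right) C{\left(D{\left(- \frac{1}{6} \right)} \right)} = \left(-6\right) \left(-46\right) \sqrt{\frac{6 + \frac{5 + \frac{1}{2}}{2}}{5 + \frac{1}{2}}} = 276 \sqrt{\frac{6 + \frac{1}{2} \cdot \frac{11}{2}}{\frac{11}{2}}} = 276 \sqrt{\frac{2 \left(6 + \frac{11}{4}\right)}{11}} = 276 \sqrt{\frac{2}{11} \cdot \frac{35}{4}} = 276 \sqrt{\frac{35}{22}} = 276 \frac{\sqrt{770}}{22} = \frac{138 \sqrt{770}}{11}$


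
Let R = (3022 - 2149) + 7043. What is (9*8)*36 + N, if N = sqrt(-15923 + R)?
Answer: 2592 + I*sqrt(8007) ≈ 2592.0 + 89.482*I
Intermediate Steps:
R = 7916 (R = 873 + 7043 = 7916)
N = I*sqrt(8007) (N = sqrt(-15923 + 7916) = sqrt(-8007) = I*sqrt(8007) ≈ 89.482*I)
(9*8)*36 + N = (9*8)*36 + I*sqrt(8007) = 72*36 + I*sqrt(8007) = 2592 + I*sqrt(8007)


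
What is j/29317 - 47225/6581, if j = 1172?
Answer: -1376782393/192935177 ≈ -7.1360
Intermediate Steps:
j/29317 - 47225/6581 = 1172/29317 - 47225/6581 = -1376782393/192935177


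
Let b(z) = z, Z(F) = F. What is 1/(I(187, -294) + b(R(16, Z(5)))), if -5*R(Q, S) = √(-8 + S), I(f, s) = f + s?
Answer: -2675/286228 + 5*I*√3/286228 ≈ -0.0093457 + 3.0256e-5*I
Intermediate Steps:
R(Q, S) = -√(-8 + S)/5
1/(I(187, -294) + b(R(16, Z(5)))) = 1/((187 - 294) - √(-8 + 5)/5) = 1/(-107 - I*√3/5)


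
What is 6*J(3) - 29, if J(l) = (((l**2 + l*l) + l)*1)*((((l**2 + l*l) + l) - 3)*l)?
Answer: 6775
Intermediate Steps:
J(l) = l*(l + 2*l**2)*(-3 + l + 2*l**2) (J(l) = (((l**2 + l**2) + l)*1)*((((l**2 + l**2) + l) - 3)*l) = ((2*l**2 + l)*1)*(((2*l**2 + l) - 3)*l) = ((l + 2*l**2)*1)*(((l + 2*l**2) - 3)*l) = (l + 2*l**2)*((-3 + l + 2*l**2)*l) = (l + 2*l**2)*(l*(-3 + l + 2*l**2)) = l*(l + 2*l**2)*(-3 + l + 2*l**2))
6*J(3) - 29 = 6*(3**2*(-3 - 5*3 + 4*3**2 + 4*3**3)) - 29 = 6*(9*(-3 - 15 + 4*9 + 4*27)) - 29 = 6*(9*(-3 - 15 + 36 + 108)) - 29 = 6*(9*126) - 29 = 6*1134 - 29 = 6804 - 29 = 6775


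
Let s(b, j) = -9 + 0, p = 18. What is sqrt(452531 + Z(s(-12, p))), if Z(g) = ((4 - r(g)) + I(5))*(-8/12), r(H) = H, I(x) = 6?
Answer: sqrt(4072665)/3 ≈ 672.70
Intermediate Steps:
s(b, j) = -9
Z(g) = -20/3 + 2*g/3 (Z(g) = ((4 - g) + 6)*(-8/12) = (10 - g)*(-8*1/12) = (10 - g)*(-2/3) = -20/3 + 2*g/3)
sqrt(452531 + Z(s(-12, p))) = sqrt(452531 + (-20/3 + (2/3)*(-9))) = sqrt(452531 + (-20/3 - 6)) = sqrt(452531 - 38/3) = sqrt(1357555/3) = sqrt(4072665)/3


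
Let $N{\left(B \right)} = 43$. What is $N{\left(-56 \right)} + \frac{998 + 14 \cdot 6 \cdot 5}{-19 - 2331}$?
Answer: $\frac{49816}{1175} \approx 42.397$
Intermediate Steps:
$N{\left(-56 \right)} + \frac{998 + 14 \cdot 6 \cdot 5}{-19 - 2331} = 43 + \frac{998 + 14 \cdot 6 \cdot 5}{-19 - 2331} = 43 + \frac{998 + 84 \cdot 5}{-2350} = 43 + \left(998 + 420\right) \left(- \frac{1}{2350}\right) = 43 + 1418 \left(- \frac{1}{2350}\right) = 43 - \frac{709}{1175} = \frac{49816}{1175}$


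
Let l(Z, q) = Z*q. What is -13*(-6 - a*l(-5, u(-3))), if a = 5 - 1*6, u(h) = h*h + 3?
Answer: 858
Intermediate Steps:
u(h) = 3 + h² (u(h) = h² + 3 = 3 + h²)
a = -1 (a = 5 - 6 = -1)
-13*(-6 - a*l(-5, u(-3))) = -13*(-6 - (-1)*(-5*(3 + (-3)²))) = -13*(-6 - (-1)*(-5*(3 + 9))) = -13*(-6 - (-1)*(-5*12)) = -13*(-6 - (-1)*(-60)) = -13*(-6 - 1*60) = -13*(-6 - 60) = -13*(-66) = 858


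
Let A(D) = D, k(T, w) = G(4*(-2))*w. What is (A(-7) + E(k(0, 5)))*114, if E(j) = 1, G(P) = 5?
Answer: -684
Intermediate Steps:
k(T, w) = 5*w
(A(-7) + E(k(0, 5)))*114 = (-7 + 1)*114 = -6*114 = -684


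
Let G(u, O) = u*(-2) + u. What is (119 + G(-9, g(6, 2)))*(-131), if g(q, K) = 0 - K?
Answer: -16768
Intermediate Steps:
g(q, K) = -K
G(u, O) = -u (G(u, O) = -2*u + u = -u)
(119 + G(-9, g(6, 2)))*(-131) = (119 - 1*(-9))*(-131) = (119 + 9)*(-131) = 128*(-131) = -16768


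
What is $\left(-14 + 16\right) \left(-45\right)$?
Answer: $-90$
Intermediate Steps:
$\left(-14 + 16\right) \left(-45\right) = 2 \left(-45\right) = -90$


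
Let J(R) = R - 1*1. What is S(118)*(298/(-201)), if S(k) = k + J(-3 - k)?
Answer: 1192/201 ≈ 5.9304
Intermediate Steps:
J(R) = -1 + R (J(R) = R - 1 = -1 + R)
S(k) = -4 (S(k) = k + (-1 + (-3 - k)) = k + (-4 - k) = -4)
S(118)*(298/(-201)) = -1192/(-201) = -1192*(-1)/201 = -4*(-298/201) = 1192/201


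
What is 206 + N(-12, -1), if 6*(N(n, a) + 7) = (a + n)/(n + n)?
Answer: 28669/144 ≈ 199.09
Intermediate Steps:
N(n, a) = -7 + (a + n)/(12*n) (N(n, a) = -7 + ((a + n)/(n + n))/6 = -7 + ((a + n)/((2*n)))/6 = -7 + ((a + n)*(1/(2*n)))/6 = -7 + ((a + n)/(2*n))/6 = -7 + (a + n)/(12*n))
206 + N(-12, -1) = 206 + (1/12)*(-1 - 83*(-12))/(-12) = 206 + (1/12)*(-1/12)*(-1 + 996) = 206 + (1/12)*(-1/12)*995 = 206 - 995/144 = 28669/144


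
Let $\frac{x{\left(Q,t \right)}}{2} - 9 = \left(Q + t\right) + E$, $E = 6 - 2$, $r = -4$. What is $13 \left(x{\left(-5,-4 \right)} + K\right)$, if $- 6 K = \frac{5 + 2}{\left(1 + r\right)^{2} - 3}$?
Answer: $\frac{3653}{36} \approx 101.47$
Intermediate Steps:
$E = 4$ ($E = 6 - 2 = 4$)
$x{\left(Q,t \right)} = 26 + 2 Q + 2 t$ ($x{\left(Q,t \right)} = 18 + 2 \left(\left(Q + t\right) + 4\right) = 18 + 2 \left(4 + Q + t\right) = 18 + \left(8 + 2 Q + 2 t\right) = 26 + 2 Q + 2 t$)
$K = - \frac{7}{36}$ ($K = - \frac{\left(5 + 2\right) \frac{1}{\left(1 - 4\right)^{2} - 3}}{6} = - \frac{7 \frac{1}{\left(-3\right)^{2} - 3}}{6} = - \frac{7 \frac{1}{9 - 3}}{6} = - \frac{7 \cdot \frac{1}{6}}{6} = \left(- \frac{1}{6}\right) \frac{7}{6} = - \frac{7}{36} \approx -0.19444$)
$13 \left(x{\left(-5,-4 \right)} + K\right) = 13 \left(\left(26 + 2 \left(-5\right) + 2 \left(-4\right)\right) - \frac{7}{36}\right) = 13 \left(\left(26 - 10 - 8\right) - \frac{7}{36}\right) = 13 \left(8 - \frac{7}{36}\right) = 13 \cdot \frac{281}{36} = \frac{3653}{36}$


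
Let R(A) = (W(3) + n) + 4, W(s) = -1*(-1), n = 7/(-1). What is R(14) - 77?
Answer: -79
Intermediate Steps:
n = -7 (n = 7*(-1) = -7)
W(s) = 1
R(A) = -2 (R(A) = (1 - 7) + 4 = -6 + 4 = -2)
R(14) - 77 = -2 - 77 = -79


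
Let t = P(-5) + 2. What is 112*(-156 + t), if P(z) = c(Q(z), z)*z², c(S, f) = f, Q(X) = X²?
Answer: -31248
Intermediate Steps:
P(z) = z³ (P(z) = z*z² = z³)
t = -123 (t = (-5)³ + 2 = -125 + 2 = -123)
112*(-156 + t) = 112*(-156 - 123) = 112*(-279) = -31248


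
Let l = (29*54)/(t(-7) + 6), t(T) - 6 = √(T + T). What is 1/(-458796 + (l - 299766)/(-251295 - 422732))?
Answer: 674027*(-√14 + 12*I)/(6*(-618481183713*I + 51540098621*√14)) ≈ -2.1796e-6 - 4.4409e-16*I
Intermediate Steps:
t(T) = 6 + √2*√T (t(T) = 6 + √(T + T) = 6 + √(2*T) = 6 + √2*√T)
l = 1566/(12 + I*√14) (l = (29*54)/((6 + √2*√(-7)) + 6) = 1566/((6 + √2*(I*√7)) + 6) = 1566/((6 + I*√14) + 6) = 1566/(12 + I*√14) ≈ 118.94 - 37.085*I)
1/(-458796 + (l - 299766)/(-251295 - 422732)) = 1/(-458796 + ((9396/79 - 783*I*√14/79) - 299766)/(-251295 - 422732)) = 1/(-458796 + (-23672118/79 - 783*I*√14/79)/(-674027)) = 1/(-458796 + (-23672118/79 - 783*I*√14/79)*(-1/674027)) = 1/(-458796 + (23672118/53248133 + 783*I*√14/53248133)) = 1/(-24430006755750/53248133 + 783*I*√14/53248133)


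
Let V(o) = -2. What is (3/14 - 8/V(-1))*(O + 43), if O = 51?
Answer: 2773/7 ≈ 396.14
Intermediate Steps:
(3/14 - 8/V(-1))*(O + 43) = (3/14 - 8/(-2))*(51 + 43) = (3*(1/14) - 8*(-½))*94 = (3/14 + 4)*94 = (59/14)*94 = 2773/7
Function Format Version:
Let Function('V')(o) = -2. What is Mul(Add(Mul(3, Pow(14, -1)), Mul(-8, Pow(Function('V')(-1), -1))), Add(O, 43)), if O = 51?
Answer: Rational(2773, 7) ≈ 396.14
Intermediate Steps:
Mul(Add(Mul(3, Pow(14, -1)), Mul(-8, Pow(Function('V')(-1), -1))), Add(O, 43)) = Mul(Add(Mul(3, Pow(14, -1)), Mul(-8, Pow(-2, -1))), Add(51, 43)) = Mul(Add(Mul(3, Rational(1, 14)), Mul(-8, Rational(-1, 2))), 94) = Mul(Add(Rational(3, 14), 4), 94) = Mul(Rational(59, 14), 94) = Rational(2773, 7)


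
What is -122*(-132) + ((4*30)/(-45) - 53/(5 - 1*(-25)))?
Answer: 482987/30 ≈ 16100.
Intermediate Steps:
-122*(-132) + ((4*30)/(-45) - 53/(5 - 1*(-25))) = 16104 + (120*(-1/45) - 53/(5 + 25)) = 16104 + (-8/3 - 53/30) = 16104 - 133/30 = 482987/30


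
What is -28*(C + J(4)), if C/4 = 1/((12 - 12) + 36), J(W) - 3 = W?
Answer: -1792/9 ≈ -199.11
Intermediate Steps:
J(W) = 3 + W
C = ⅑ (C = 4/((12 - 12) + 36) = 4/(0 + 36) = 4/36 = 4*(1/36) = ⅑ ≈ 0.11111)
-28*(C + J(4)) = -28*(⅑ + (3 + 4)) = -28*(⅑ + 7) = -28*64/9 = -1792/9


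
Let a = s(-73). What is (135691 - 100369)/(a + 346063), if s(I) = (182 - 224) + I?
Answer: 5887/57658 ≈ 0.10210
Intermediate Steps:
s(I) = -42 + I
a = -115 (a = -42 - 73 = -115)
(135691 - 100369)/(a + 346063) = (135691 - 100369)/(-115 + 346063) = 35322/345948 = 35322*(1/345948) = 5887/57658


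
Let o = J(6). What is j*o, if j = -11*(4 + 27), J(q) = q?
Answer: -2046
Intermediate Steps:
o = 6
j = -341 (j = -11*31 = -341)
j*o = -341*6 = -2046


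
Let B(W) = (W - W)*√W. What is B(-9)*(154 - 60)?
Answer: 0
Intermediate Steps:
B(W) = 0 (B(W) = 0*√W = 0)
B(-9)*(154 - 60) = 0*(154 - 60) = 0*94 = 0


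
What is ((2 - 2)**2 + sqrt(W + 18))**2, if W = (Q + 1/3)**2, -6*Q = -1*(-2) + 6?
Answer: 19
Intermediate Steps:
Q = -4/3 (Q = -(-1*(-2) + 6)/6 = -(2 + 6)/6 = -1/6*8 = -4/3 ≈ -1.3333)
W = 1 (W = (-4/3 + 1/3)**2 = (-1)**2 = 1)
((2 - 2)**2 + sqrt(W + 18))**2 = ((2 - 2)**2 + sqrt(1 + 18))**2 = (0**2 + sqrt(19))**2 = (0 + sqrt(19))**2 = (sqrt(19))**2 = 19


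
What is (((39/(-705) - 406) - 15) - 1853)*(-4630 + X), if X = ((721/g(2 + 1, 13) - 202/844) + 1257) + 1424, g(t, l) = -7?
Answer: 92563409227/19834 ≈ 4.6669e+6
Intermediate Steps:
X = 1087815/422 (X = ((721/(-7) - 202/844) + 1257) + 1424 = ((721*(-1/7) - 202*1/844) + 1257) + 1424 = ((-103 - 101/422) + 1257) + 1424 = (-43567/422 + 1257) + 1424 = 486887/422 + 1424 = 1087815/422 ≈ 2577.8)
(((39/(-705) - 406) - 15) - 1853)*(-4630 + X) = (((39/(-705) - 406) - 15) - 1853)*(-4630 + 1087815/422) = (((39*(-1/705) - 406) - 15) - 1853)*(-866045/422) = (((-13/235 - 406) - 15) - 1853)*(-866045/422) = ((-95423/235 - 15) - 1853)*(-866045/422) = (-98948/235 - 1853)*(-866045/422) = -534403/235*(-866045/422) = 92563409227/19834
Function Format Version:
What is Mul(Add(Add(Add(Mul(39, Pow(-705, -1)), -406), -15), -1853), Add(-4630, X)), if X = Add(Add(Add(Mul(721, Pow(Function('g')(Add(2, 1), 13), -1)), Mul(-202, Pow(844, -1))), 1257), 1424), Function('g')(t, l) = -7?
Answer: Rational(92563409227, 19834) ≈ 4.6669e+6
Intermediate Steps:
X = Rational(1087815, 422) (X = Add(Add(Add(Mul(721, Pow(-7, -1)), Mul(-202, Pow(844, -1))), 1257), 1424) = Add(Add(Add(Mul(721, Rational(-1, 7)), Mul(-202, Rational(1, 844))), 1257), 1424) = Add(Add(Add(-103, Rational(-101, 422)), 1257), 1424) = Add(Add(Rational(-43567, 422), 1257), 1424) = Add(Rational(486887, 422), 1424) = Rational(1087815, 422) ≈ 2577.8)
Mul(Add(Add(Add(Mul(39, Pow(-705, -1)), -406), -15), -1853), Add(-4630, X)) = Mul(Add(Add(Add(Mul(39, Pow(-705, -1)), -406), -15), -1853), Add(-4630, Rational(1087815, 422))) = Mul(Add(Add(Add(Mul(39, Rational(-1, 705)), -406), -15), -1853), Rational(-866045, 422)) = Mul(Add(Add(Add(Rational(-13, 235), -406), -15), -1853), Rational(-866045, 422)) = Mul(Add(Add(Rational(-95423, 235), -15), -1853), Rational(-866045, 422)) = Mul(Add(Rational(-98948, 235), -1853), Rational(-866045, 422)) = Mul(Rational(-534403, 235), Rational(-866045, 422)) = Rational(92563409227, 19834)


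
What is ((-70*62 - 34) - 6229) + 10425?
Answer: -178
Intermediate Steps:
((-70*62 - 34) - 6229) + 10425 = ((-4340 - 34) - 6229) + 10425 = (-4374 - 6229) + 10425 = -10603 + 10425 = -178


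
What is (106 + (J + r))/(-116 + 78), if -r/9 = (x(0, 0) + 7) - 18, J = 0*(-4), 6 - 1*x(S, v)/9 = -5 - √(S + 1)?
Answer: 767/38 ≈ 20.184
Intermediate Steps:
x(S, v) = 99 + 9*√(1 + S) (x(S, v) = 54 - 9*(-5 - √(S + 1)) = 54 - 9*(-5 - √(1 + S)) = 54 + (45 + 9*√(1 + S)) = 99 + 9*√(1 + S))
J = 0
r = -873 (r = -9*(((99 + 9*√(1 + 0)) + 7) - 18) = -9*(((99 + 9*√1) + 7) - 18) = -9*(((99 + 9*1) + 7) - 18) = -9*(((99 + 9) + 7) - 18) = -9*((108 + 7) - 18) = -9*(115 - 18) = -9*97 = -873)
(106 + (J + r))/(-116 + 78) = (106 + (0 - 873))/(-116 + 78) = (106 - 873)/(-38) = -767*(-1/38) = 767/38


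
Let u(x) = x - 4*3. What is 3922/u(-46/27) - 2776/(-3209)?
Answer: -4578199/16045 ≈ -285.33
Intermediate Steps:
u(x) = -12 + x (u(x) = x - 12 = -12 + x)
3922/u(-46/27) - 2776/(-3209) = 3922/(-12 - 46/27) - 2776/(-3209) = 3922/(-12 - 46*1/27) - 2776*(-1/3209) = 3922/(-12 - 46/27) + 2776/3209 = 3922/(-370/27) + 2776/3209 = 3922*(-27/370) + 2776/3209 = -1431/5 + 2776/3209 = -4578199/16045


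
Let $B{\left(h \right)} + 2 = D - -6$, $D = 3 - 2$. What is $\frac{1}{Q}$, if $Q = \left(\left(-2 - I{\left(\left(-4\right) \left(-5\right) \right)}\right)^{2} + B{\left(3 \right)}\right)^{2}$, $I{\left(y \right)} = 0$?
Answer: $\frac{1}{81} \approx 0.012346$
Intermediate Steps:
$D = 1$
$B{\left(h \right)} = 5$ ($B{\left(h \right)} = -2 + \left(1 - -6\right) = -2 + \left(1 + 6\right) = -2 + 7 = 5$)
$Q = 81$ ($Q = \left(\left(-2 + \left(0 - 0\right)\right)^{2} + 5\right)^{2} = \left(\left(-2 + \left(0 + 0\right)\right)^{2} + 5\right)^{2} = \left(\left(-2 + 0\right)^{2} + 5\right)^{2} = \left(\left(-2\right)^{2} + 5\right)^{2} = \left(4 + 5\right)^{2} = 9^{2} = 81$)
$\frac{1}{Q} = \frac{1}{81}$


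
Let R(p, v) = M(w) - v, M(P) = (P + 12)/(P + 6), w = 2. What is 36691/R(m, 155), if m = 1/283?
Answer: -146764/613 ≈ -239.42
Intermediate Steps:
M(P) = (12 + P)/(6 + P)
m = 1/283 ≈ 0.0035336
R(p, v) = 7/4 - v (R(p, v) = (12 + 2)/(6 + 2) - v = 14/8 - v = (⅛)*14 - v = 7/4 - v)
36691/R(m, 155) = 36691/(7/4 - 1*155) = 36691/(7/4 - 155) = 36691/(-613/4) = 36691*(-4/613) = -146764/613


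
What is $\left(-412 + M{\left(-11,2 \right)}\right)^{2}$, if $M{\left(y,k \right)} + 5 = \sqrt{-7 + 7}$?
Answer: $173889$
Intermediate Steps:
$M{\left(y,k \right)} = -5$ ($M{\left(y,k \right)} = -5 + \sqrt{-7 + 7} = -5 + \sqrt{0} = -5 + 0 = -5$)
$\left(-412 + M{\left(-11,2 \right)}\right)^{2} = \left(-412 - 5\right)^{2} = \left(-417\right)^{2} = 173889$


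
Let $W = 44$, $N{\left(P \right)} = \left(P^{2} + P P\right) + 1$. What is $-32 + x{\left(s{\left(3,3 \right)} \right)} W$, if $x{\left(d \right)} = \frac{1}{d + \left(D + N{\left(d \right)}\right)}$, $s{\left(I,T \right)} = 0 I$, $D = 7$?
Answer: $- \frac{53}{2} \approx -26.5$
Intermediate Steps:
$N{\left(P \right)} = 1 + 2 P^{2}$ ($N{\left(P \right)} = \left(P^{2} + P^{2}\right) + 1 = 2 P^{2} + 1 = 1 + 2 P^{2}$)
$s{\left(I,T \right)} = 0$
$x{\left(d \right)} = \frac{1}{8 + d + 2 d^{2}}$ ($x{\left(d \right)} = \frac{1}{d + \left(7 + \left(1 + 2 d^{2}\right)\right)} = \frac{1}{d + \left(8 + 2 d^{2}\right)} = \frac{1}{8 + d + 2 d^{2}}$)
$-32 + x{\left(s{\left(3,3 \right)} \right)} W = -32 + \frac{1}{8 + 0 + 2 \cdot 0^{2}} \cdot 44 = -32 + \frac{1}{8 + 0 + 2 \cdot 0} \cdot 44 = -32 + \frac{1}{8 + 0 + 0} \cdot 44 = -32 + \frac{1}{8} \cdot 44 = -32 + \frac{11}{2} = - \frac{53}{2}$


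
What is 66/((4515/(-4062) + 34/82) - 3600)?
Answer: -3663924/199889087 ≈ -0.018330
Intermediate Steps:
66/((4515/(-4062) + 34/82) - 3600) = 66/((4515*(-1/4062) + 34*(1/82)) - 3600) = 66/((-1505/1354 + 17/41) - 3600) = 66/(-38687/55514 - 3600) = 66/(-199889087/55514) = 66*(-55514/199889087) = -3663924/199889087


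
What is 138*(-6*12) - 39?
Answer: -9975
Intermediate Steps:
138*(-6*12) - 39 = 138*(-72) - 39 = -9936 - 39 = -9975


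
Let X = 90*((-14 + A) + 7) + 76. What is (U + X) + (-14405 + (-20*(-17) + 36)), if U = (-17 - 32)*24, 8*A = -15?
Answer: -63711/4 ≈ -15928.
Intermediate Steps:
A = -15/8 (A = (1/8)*(-15) = -15/8 ≈ -1.8750)
U = -1176 (U = -49*24 = -1176)
X = -2891/4 (X = 90*((-14 - 15/8) + 7) + 76 = 90*(-127/8 + 7) + 76 = 90*(-71/8) + 76 = -3195/4 + 76 = -2891/4 ≈ -722.75)
(U + X) + (-14405 + (-20*(-17) + 36)) = (-1176 - 2891/4) + (-14405 + (-20*(-17) + 36)) = -7595/4 + (-14405 + (340 + 36)) = -7595/4 + (-14405 + 376) = -7595/4 - 14029 = -63711/4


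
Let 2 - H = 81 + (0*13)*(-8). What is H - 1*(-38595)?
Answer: 38516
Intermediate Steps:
H = -79 (H = 2 - (81 + (0*13)*(-8)) = 2 - (81 + 0*(-8)) = 2 - (81 + 0) = 2 - 1*81 = 2 - 81 = -79)
H - 1*(-38595) = -79 - 1*(-38595) = -79 + 38595 = 38516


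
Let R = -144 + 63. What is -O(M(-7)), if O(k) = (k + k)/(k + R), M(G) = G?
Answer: -7/44 ≈ -0.15909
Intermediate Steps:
R = -81
O(k) = 2*k/(-81 + k) (O(k) = (k + k)/(k - 81) = (2*k)/(-81 + k) = 2*k/(-81 + k))
-O(M(-7)) = -2*(-7)/(-81 - 7) = -2*(-7)/(-88) = -2*(-7)*(-1)/88 = -1*7/44 = -7/44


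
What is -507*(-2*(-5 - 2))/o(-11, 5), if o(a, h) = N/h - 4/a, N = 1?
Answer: -390390/31 ≈ -12593.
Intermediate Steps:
o(a, h) = 1/h - 4/a
-507*(-2*(-5 - 2))/o(-11, 5) = -507*(-2*(-5 - 2))/(1/5 - 4/(-11)) = -507*(-2*(-7))/(⅕ - 4*(-1/11)) = -7098/(⅕ + 4/11) = -7098/31/55 = -7098*55/31 = -507*770/31 = -390390/31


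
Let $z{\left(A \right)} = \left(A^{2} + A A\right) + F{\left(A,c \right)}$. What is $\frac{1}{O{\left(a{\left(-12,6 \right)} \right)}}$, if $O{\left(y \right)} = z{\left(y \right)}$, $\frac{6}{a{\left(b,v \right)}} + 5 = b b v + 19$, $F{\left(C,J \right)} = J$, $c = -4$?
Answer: $- \frac{192721}{770866} \approx -0.25001$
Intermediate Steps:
$a{\left(b,v \right)} = \frac{6}{14 + v b^{2}}$ ($a{\left(b,v \right)} = \frac{6}{-5 + \left(b b v + 19\right)} = \frac{6}{-5 + \left(b^{2} v + 19\right)} = \frac{6}{-5 + \left(v b^{2} + 19\right)} = \frac{6}{-5 + \left(19 + v b^{2}\right)} = \frac{6}{14 + v b^{2}}$)
$z{\left(A \right)} = -4 + 2 A^{2}$ ($z{\left(A \right)} = \left(A^{2} + A A\right) - 4 = \left(A^{2} + A^{2}\right) - 4 = 2 A^{2} - 4 = -4 + 2 A^{2}$)
$O{\left(y \right)} = -4 + 2 y^{2}$
$\frac{1}{O{\left(a{\left(-12,6 \right)} \right)}} = \frac{1}{-4 + 2 \left(\frac{6}{14 + 6 \left(-12\right)^{2}}\right)^{2}} = \frac{1}{-4 + 2 \left(\frac{6}{14 + 6 \cdot 144}\right)^{2}} = \frac{1}{-4 + 2 \left(\frac{6}{14 + 864}\right)^{2}} = \frac{1}{-4 + 2 \left(\frac{6}{878}\right)^{2}} = \frac{1}{-4 + 2 \left(6 \cdot \frac{1}{878}\right)^{2}} = \frac{1}{-4 + 2 \left(\frac{3}{439}\right)^{2}} = \frac{1}{-4 + 2 \cdot \frac{9}{192721}} = \frac{1}{-4 + \frac{18}{192721}} = \frac{1}{- \frac{770866}{192721}} = - \frac{192721}{770866}$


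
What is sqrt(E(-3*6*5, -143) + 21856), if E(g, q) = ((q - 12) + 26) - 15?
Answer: 4*sqrt(1357) ≈ 147.35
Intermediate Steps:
E(g, q) = -1 + q (E(g, q) = ((-12 + q) + 26) - 15 = (14 + q) - 15 = -1 + q)
sqrt(E(-3*6*5, -143) + 21856) = sqrt((-1 - 143) + 21856) = sqrt(-144 + 21856) = sqrt(21712) = 4*sqrt(1357)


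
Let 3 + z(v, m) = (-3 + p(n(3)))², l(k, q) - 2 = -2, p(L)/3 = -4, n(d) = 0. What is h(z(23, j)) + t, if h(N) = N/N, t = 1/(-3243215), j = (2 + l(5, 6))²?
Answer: 3243214/3243215 ≈ 1.0000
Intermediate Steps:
p(L) = -12 (p(L) = 3*(-4) = -12)
l(k, q) = 0 (l(k, q) = 2 - 2 = 0)
j = 4 (j = (2 + 0)² = 2² = 4)
t = -1/3243215 ≈ -3.0834e-7
z(v, m) = 222 (z(v, m) = -3 + (-3 - 12)² = -3 + (-15)² = -3 + 225 = 222)
h(N) = 1
h(z(23, j)) + t = 1 - 1/3243215 = 3243214/3243215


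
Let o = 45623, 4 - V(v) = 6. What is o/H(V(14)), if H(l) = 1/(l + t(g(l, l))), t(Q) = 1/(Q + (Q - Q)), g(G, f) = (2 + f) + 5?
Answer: -410607/5 ≈ -82121.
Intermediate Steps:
V(v) = -2 (V(v) = 4 - 1*6 = 4 - 6 = -2)
g(G, f) = 7 + f
t(Q) = 1/Q (t(Q) = 1/(Q + 0) = 1/Q)
H(l) = 1/(l + 1/(7 + l))
o/H(V(14)) = 45623/(((7 - 2)/(1 - 2*(7 - 2)))) = 45623/((5/(1 - 2*5))) = 45623/((5/(1 - 10))) = 45623/((5/(-9))) = 45623/((-⅑*5)) = 45623/(-5/9) = 45623*(-9/5) = -410607/5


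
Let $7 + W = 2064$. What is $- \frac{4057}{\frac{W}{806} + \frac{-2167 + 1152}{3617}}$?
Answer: $- \frac{11827380214}{6622079} \approx -1786.1$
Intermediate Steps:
$W = 2057$ ($W = -7 + 2064 = 2057$)
$- \frac{4057}{\frac{W}{806} + \frac{-2167 + 1152}{3617}} = - \frac{4057}{\frac{2057}{806} + \frac{-2167 + 1152}{3617}} = - \frac{4057}{2057 \cdot \frac{1}{806} - \frac{1015}{3617}} = - \frac{4057}{\frac{2057}{806} - \frac{1015}{3617}} = - \frac{4057}{\frac{6622079}{2915302}} = \left(-4057\right) \frac{2915302}{6622079} = - \frac{11827380214}{6622079}$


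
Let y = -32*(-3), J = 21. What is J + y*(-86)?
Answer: -8235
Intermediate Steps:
y = 96
J + y*(-86) = 21 + 96*(-86) = 21 - 8256 = -8235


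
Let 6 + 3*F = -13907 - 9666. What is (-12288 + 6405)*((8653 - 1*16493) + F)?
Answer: 92361139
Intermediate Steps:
F = -23579/3 (F = -2 + (-13907 - 9666)/3 = -2 + (1/3)*(-23573) = -2 - 23573/3 = -23579/3 ≈ -7859.7)
(-12288 + 6405)*((8653 - 1*16493) + F) = (-12288 + 6405)*((8653 - 1*16493) - 23579/3) = -5883*((8653 - 16493) - 23579/3) = -5883*(-7840 - 23579/3) = -5883*(-47099/3) = 92361139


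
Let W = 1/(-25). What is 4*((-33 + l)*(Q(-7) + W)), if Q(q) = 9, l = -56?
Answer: -79744/25 ≈ -3189.8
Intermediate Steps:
W = -1/25 ≈ -0.040000
4*((-33 + l)*(Q(-7) + W)) = 4*((-33 - 56)*(9 - 1/25)) = 4*(-89*224/25) = 4*(-19936/25) = -79744/25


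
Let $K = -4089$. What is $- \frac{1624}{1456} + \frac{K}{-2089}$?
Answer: $\frac{45733}{54314} \approx 0.84201$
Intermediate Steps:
$- \frac{1624}{1456} + \frac{K}{-2089} = - \frac{1624}{1456} - \frac{4089}{-2089} = \left(-1624\right) \frac{1}{1456} - - \frac{4089}{2089} = - \frac{29}{26} + \frac{4089}{2089} = \frac{45733}{54314}$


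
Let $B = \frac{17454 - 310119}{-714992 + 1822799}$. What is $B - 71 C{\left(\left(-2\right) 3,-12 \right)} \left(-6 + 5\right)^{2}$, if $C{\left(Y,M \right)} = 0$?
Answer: $- \frac{97555}{369269} \approx -0.26418$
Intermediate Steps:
$B = - \frac{97555}{369269}$ ($B = - \frac{292665}{1107807} = \left(-292665\right) \frac{1}{1107807} = - \frac{97555}{369269} \approx -0.26418$)
$B - 71 C{\left(\left(-2\right) 3,-12 \right)} \left(-6 + 5\right)^{2} = - \frac{97555}{369269} - 71 \cdot 0 \left(-6 + 5\right)^{2} = - \frac{97555}{369269} - 0 \left(-1\right)^{2} = - \frac{97555}{369269} - 0 \cdot 1 = - \frac{97555}{369269} - 0 = - \frac{97555}{369269} + 0 = - \frac{97555}{369269}$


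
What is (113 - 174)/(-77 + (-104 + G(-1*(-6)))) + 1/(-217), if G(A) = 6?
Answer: 1866/5425 ≈ 0.34396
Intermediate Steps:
(113 - 174)/(-77 + (-104 + G(-1*(-6)))) + 1/(-217) = (113 - 174)/(-77 + (-104 + 6)) + 1/(-217) = -61/(-77 - 98) - 1/217 = -61/(-175) - 1/217 = -61*(-1/175) - 1/217 = 61/175 - 1/217 = 1866/5425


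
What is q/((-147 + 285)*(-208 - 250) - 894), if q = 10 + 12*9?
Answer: -59/32049 ≈ -0.0018409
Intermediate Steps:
q = 118 (q = 10 + 108 = 118)
q/((-147 + 285)*(-208 - 250) - 894) = 118/((-147 + 285)*(-208 - 250) - 894) = 118/(138*(-458) - 894) = 118/(-63204 - 894) = 118/(-64098) = -1/64098*118 = -59/32049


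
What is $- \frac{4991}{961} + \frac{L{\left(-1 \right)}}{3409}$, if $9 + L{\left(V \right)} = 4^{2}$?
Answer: $- \frac{78376}{15097} \approx -5.1915$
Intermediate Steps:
$L{\left(V \right)} = 7$ ($L{\left(V \right)} = -9 + 4^{2} = -9 + 16 = 7$)
$- \frac{4991}{961} + \frac{L{\left(-1 \right)}}{3409} = - \frac{4991}{961} + \frac{7}{3409} = \left(-4991\right) \frac{1}{961} + 7 \cdot \frac{1}{3409} = - \frac{161}{31} + \frac{1}{487} = - \frac{78376}{15097}$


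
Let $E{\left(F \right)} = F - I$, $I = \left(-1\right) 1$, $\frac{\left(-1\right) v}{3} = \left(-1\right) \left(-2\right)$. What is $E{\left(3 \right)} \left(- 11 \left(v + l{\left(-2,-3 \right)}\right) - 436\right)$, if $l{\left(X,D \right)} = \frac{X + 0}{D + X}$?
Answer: $- \frac{7488}{5} \approx -1497.6$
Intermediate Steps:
$v = -6$ ($v = - 3 \left(\left(-1\right) \left(-2\right)\right) = \left(-3\right) 2 = -6$)
$I = -1$
$l{\left(X,D \right)} = \frac{X}{D + X}$
$E{\left(F \right)} = 1 + F$ ($E{\left(F \right)} = F - -1 = F + 1 = 1 + F$)
$E{\left(3 \right)} \left(- 11 \left(v + l{\left(-2,-3 \right)}\right) - 436\right) = \left(1 + 3\right) \left(- 11 \left(-6 - \frac{2}{-3 - 2}\right) - 436\right) = 4 \left(- 11 \left(-6 - \frac{2}{-5}\right) - 436\right) = 4 \left(- 11 \left(-6 - - \frac{2}{5}\right) - 436\right) = 4 \left(- 11 \left(-6 + \frac{2}{5}\right) - 436\right) = 4 \left(\left(-11\right) \left(- \frac{28}{5}\right) - 436\right) = 4 \left(\frac{308}{5} - 436\right) = 4 \left(- \frac{1872}{5}\right) = - \frac{7488}{5}$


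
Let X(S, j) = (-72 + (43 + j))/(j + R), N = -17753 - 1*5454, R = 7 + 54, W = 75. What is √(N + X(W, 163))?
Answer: I*√18193819/28 ≈ 152.34*I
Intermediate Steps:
R = 61
N = -23207 (N = -17753 - 5454 = -23207)
X(S, j) = (-29 + j)/(61 + j) (X(S, j) = (-72 + (43 + j))/(j + 61) = (-29 + j)/(61 + j))
√(N + X(W, 163)) = √(-23207 + (-29 + 163)/(61 + 163)) = √(-23207 + 134/224) = √(-23207 + (1/224)*134) = √(-23207 + 67/112) = √(-2599117/112) = I*√18193819/28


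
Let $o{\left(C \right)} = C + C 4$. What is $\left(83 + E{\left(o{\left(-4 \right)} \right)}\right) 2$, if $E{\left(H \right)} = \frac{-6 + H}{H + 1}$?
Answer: $\frac{3206}{19} \approx 168.74$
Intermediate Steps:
$o{\left(C \right)} = 5 C$ ($o{\left(C \right)} = C + 4 C = 5 C$)
$E{\left(H \right)} = \frac{-6 + H}{1 + H}$
$\left(83 + E{\left(o{\left(-4 \right)} \right)}\right) 2 = \left(83 + \frac{-6 + 5 \left(-4\right)}{1 + 5 \left(-4\right)}\right) 2 = \left(83 + \frac{-6 - 20}{1 - 20}\right) 2 = \left(83 + \frac{1}{-19} \left(-26\right)\right) 2 = \left(83 - - \frac{26}{19}\right) 2 = \left(83 + \frac{26}{19}\right) 2 = \frac{1603}{19} \cdot 2 = \frac{3206}{19}$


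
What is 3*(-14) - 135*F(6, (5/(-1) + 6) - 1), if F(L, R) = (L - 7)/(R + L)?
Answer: -39/2 ≈ -19.500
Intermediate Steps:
F(L, R) = (-7 + L)/(L + R)
3*(-14) - 135*F(6, (5/(-1) + 6) - 1) = 3*(-14) - 135*(-7 + 6)/(6 + ((5/(-1) + 6) - 1)) = -42 - 135*(-1)/(6 + ((5*(-1) + 6) - 1)) = -42 - 135*(-1)/(6 + ((-5 + 6) - 1)) = -42 - 135*(-1)/(6 + (1 - 1)) = -42 - 135*(-1)/(6 + 0) = -42 - 135*(-1)/6 = -42 - 45*(-1)/2 = -42 - 135*(-⅙) = -42 + 45/2 = -39/2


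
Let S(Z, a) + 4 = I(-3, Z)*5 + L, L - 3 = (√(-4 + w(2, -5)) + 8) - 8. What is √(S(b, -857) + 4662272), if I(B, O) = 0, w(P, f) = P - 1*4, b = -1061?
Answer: √(4662271 + I*√6) ≈ 2159.2 + 0.e-4*I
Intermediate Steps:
w(P, f) = -4 + P (w(P, f) = P - 4 = -4 + P)
L = 3 + I*√6 (L = 3 + ((√(-4 + (-4 + 2)) + 8) - 8) = 3 + ((√(-4 - 2) + 8) - 8) = 3 + ((√(-6) + 8) - 8) = 3 + ((I*√6 + 8) - 8) = 3 + ((8 + I*√6) - 8) = 3 + I*√6 ≈ 3.0 + 2.4495*I)
S(Z, a) = -1 + I*√6 (S(Z, a) = -4 + (0*5 + (3 + I*√6)) = -4 + (0 + (3 + I*√6)) = -4 + (3 + I*√6) = -1 + I*√6)
√(S(b, -857) + 4662272) = √((-1 + I*√6) + 4662272) = √(4662271 + I*√6)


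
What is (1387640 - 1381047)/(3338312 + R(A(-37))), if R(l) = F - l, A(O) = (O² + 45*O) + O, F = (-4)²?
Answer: 347/175719 ≈ 0.0019747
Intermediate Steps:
F = 16
A(O) = O² + 46*O
R(l) = 16 - l
(1387640 - 1381047)/(3338312 + R(A(-37))) = (1387640 - 1381047)/(3338312 + (16 - (-37)*(46 - 37))) = 6593/(3338312 + (16 - (-37)*9)) = 6593/(3338312 + (16 - 1*(-333))) = 6593/(3338312 + (16 + 333)) = 6593/(3338312 + 349) = 6593/3338661 = 6593*(1/3338661) = 347/175719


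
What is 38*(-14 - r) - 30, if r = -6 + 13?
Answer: -828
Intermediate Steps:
r = 7
38*(-14 - r) - 30 = 38*(-14 - 1*7) - 30 = 38*(-14 - 7) - 30 = 38*(-21) - 30 = -798 - 30 = -828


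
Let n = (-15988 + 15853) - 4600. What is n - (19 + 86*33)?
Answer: -7592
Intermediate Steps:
n = -4735 (n = -135 - 4600 = -4735)
n - (19 + 86*33) = -4735 - (19 + 86*33) = -4735 - (19 + 2838) = -4735 - 1*2857 = -4735 - 2857 = -7592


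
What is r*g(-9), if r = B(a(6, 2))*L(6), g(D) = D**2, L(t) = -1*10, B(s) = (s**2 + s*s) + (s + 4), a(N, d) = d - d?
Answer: -3240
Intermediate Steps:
a(N, d) = 0
B(s) = 4 + s + 2*s**2 (B(s) = (s**2 + s**2) + (4 + s) = 2*s**2 + (4 + s) = 4 + s + 2*s**2)
L(t) = -10
r = -40 (r = (4 + 0 + 2*0**2)*(-10) = (4 + 0 + 2*0)*(-10) = (4 + 0 + 0)*(-10) = 4*(-10) = -40)
r*g(-9) = -40*(-9)**2 = -40*81 = -3240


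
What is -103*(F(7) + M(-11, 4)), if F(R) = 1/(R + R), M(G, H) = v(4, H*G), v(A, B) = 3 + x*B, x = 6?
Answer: 376259/14 ≈ 26876.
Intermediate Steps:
v(A, B) = 3 + 6*B
M(G, H) = 3 + 6*G*H (M(G, H) = 3 + 6*(H*G) = 3 + 6*(G*H) = 3 + 6*G*H)
F(R) = 1/(2*R)
-103*(F(7) + M(-11, 4)) = -103*((½)/7 + (3 + 6*(-11)*4)) = -103*((½)*(⅐) + (3 - 264)) = -103*(1/14 - 261) = -103*(-3653/14) = 376259/14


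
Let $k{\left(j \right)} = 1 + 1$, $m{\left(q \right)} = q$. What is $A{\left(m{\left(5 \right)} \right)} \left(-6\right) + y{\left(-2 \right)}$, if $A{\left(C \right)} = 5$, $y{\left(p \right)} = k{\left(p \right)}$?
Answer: $-28$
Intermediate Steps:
$k{\left(j \right)} = 2$
$y{\left(p \right)} = 2$
$A{\left(m{\left(5 \right)} \right)} \left(-6\right) + y{\left(-2 \right)} = 5 \left(-6\right) + 2 = -30 + 2 = -28$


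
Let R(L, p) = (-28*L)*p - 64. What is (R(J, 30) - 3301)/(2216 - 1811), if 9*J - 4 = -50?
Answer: 557/243 ≈ 2.2922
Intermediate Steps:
J = -46/9 (J = 4/9 + (⅑)*(-50) = 4/9 - 50/9 = -46/9 ≈ -5.1111)
R(L, p) = -64 - 28*L*p (R(L, p) = -28*L*p - 64 = -64 - 28*L*p)
(R(J, 30) - 3301)/(2216 - 1811) = ((-64 - 28*(-46/9)*30) - 3301)/(2216 - 1811) = ((-64 + 12880/3) - 3301)/405 = (12688/3 - 3301)*(1/405) = (2785/3)*(1/405) = 557/243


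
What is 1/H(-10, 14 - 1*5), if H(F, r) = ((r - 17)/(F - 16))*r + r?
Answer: 13/153 ≈ 0.084967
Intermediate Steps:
H(F, r) = r + r*(-17 + r)/(-16 + F) (H(F, r) = ((-17 + r)/(-16 + F))*r + r = r*(-17 + r)/(-16 + F) + r = r + r*(-17 + r)/(-16 + F))
1/H(-10, 14 - 1*5) = 1/((14 - 1*5)*(-33 - 10 + (14 - 1*5))/(-16 - 10)) = 1/((14 - 5)*(-33 - 10 + (14 - 5))/(-26)) = 1/(9*(-1/26)*(-33 - 10 + 9)) = 1/(9*(-1/26)*(-34)) = 1/(153/13) = 13/153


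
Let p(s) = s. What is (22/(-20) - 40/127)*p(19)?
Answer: -34143/1270 ≈ -26.884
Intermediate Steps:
(22/(-20) - 40/127)*p(19) = (22/(-20) - 40/127)*19 = (22*(-1/20) - 40*1/127)*19 = (-11/10 - 40/127)*19 = -1797/1270*19 = -34143/1270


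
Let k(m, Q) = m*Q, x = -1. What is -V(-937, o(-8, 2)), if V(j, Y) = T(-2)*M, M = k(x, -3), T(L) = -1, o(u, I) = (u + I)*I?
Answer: 3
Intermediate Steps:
o(u, I) = I*(I + u) (o(u, I) = (I + u)*I = I*(I + u))
k(m, Q) = Q*m
M = 3 (M = -3*(-1) = 3)
V(j, Y) = -3 (V(j, Y) = -1*3 = -3)
-V(-937, o(-8, 2)) = -1*(-3) = 3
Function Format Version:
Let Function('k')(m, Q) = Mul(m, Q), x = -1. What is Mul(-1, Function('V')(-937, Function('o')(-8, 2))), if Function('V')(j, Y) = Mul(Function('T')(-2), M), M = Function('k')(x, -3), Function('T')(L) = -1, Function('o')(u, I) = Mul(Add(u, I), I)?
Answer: 3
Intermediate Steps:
Function('o')(u, I) = Mul(I, Add(I, u)) (Function('o')(u, I) = Mul(Add(I, u), I) = Mul(I, Add(I, u)))
Function('k')(m, Q) = Mul(Q, m)
M = 3 (M = Mul(-3, -1) = 3)
Function('V')(j, Y) = -3 (Function('V')(j, Y) = Mul(-1, 3) = -3)
Mul(-1, Function('V')(-937, Function('o')(-8, 2))) = Mul(-1, -3) = 3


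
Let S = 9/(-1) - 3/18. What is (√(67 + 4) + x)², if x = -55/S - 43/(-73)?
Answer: 609720/5329 + 962*√71/73 ≈ 225.46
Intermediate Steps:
S = -55/6 (S = 9*(-1) - 3*1/18 = -9 - ⅙ = -55/6 ≈ -9.1667)
x = 481/73 (x = -55/(-55/6) - 43/(-73) = -55*(-6/55) - 43*(-1/73) = 6 + 43/73 = 481/73 ≈ 6.5890)
(√(67 + 4) + x)² = (√(67 + 4) + 481/73)² = (√71 + 481/73)² = (481/73 + √71)²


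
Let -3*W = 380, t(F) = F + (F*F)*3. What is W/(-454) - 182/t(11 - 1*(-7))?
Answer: 10693/112365 ≈ 0.095163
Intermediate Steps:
t(F) = F + 3*F**2 (t(F) = F + F**2*3 = F + 3*F**2)
W = -380/3 (W = -1/3*380 = -380/3 ≈ -126.67)
W/(-454) - 182/t(11 - 1*(-7)) = -380/3/(-454) - 182*1/((1 + 3*(11 - 1*(-7)))*(11 - 1*(-7))) = -380/3*(-1/454) - 182*1/((1 + 3*(11 + 7))*(11 + 7)) = 190/681 - 182*1/(18*(1 + 3*18)) = 190/681 - 182*1/(18*(1 + 54)) = 190/681 - 182/(18*55) = 190/681 - 182/990 = 190/681 - 182*1/990 = 190/681 - 91/495 = 10693/112365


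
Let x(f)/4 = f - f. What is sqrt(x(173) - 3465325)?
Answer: 5*I*sqrt(138613) ≈ 1861.5*I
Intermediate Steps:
x(f) = 0 (x(f) = 4*(f - f) = 4*0 = 0)
sqrt(x(173) - 3465325) = sqrt(0 - 3465325) = sqrt(-3465325) = 5*I*sqrt(138613)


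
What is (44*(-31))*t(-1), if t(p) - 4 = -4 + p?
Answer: 1364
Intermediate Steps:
t(p) = p (t(p) = 4 + (-4 + p) = p)
(44*(-31))*t(-1) = (44*(-31))*(-1) = -1364*(-1) = 1364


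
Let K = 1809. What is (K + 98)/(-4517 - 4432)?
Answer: -1907/8949 ≈ -0.21310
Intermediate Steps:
(K + 98)/(-4517 - 4432) = (1809 + 98)/(-4517 - 4432) = 1907/(-8949) = 1907*(-1/8949) = -1907/8949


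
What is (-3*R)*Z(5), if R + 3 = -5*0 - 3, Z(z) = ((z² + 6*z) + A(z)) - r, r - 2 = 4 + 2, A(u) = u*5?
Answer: 1296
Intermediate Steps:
A(u) = 5*u
r = 8 (r = 2 + (4 + 2) = 2 + 6 = 8)
Z(z) = -8 + z² + 11*z (Z(z) = ((z² + 6*z) + 5*z) - 1*8 = (z² + 11*z) - 8 = -8 + z² + 11*z)
R = -6 (R = -3 + (-5*0 - 3) = -3 + (0 - 3) = -3 - 3 = -6)
(-3*R)*Z(5) = (-3*(-6))*(-8 + 5² + 11*5) = 18*(-8 + 25 + 55) = 18*72 = 1296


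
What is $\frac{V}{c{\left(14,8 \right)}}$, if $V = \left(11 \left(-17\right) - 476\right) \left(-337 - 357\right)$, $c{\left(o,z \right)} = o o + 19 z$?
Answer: $\frac{76687}{58} \approx 1322.2$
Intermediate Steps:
$c{\left(o,z \right)} = o^{2} + 19 z$
$V = 460122$ ($V = \left(-187 - 476\right) \left(-694\right) = \left(-663\right) \left(-694\right) = 460122$)
$\frac{V}{c{\left(14,8 \right)}} = \frac{460122}{14^{2} + 19 \cdot 8} = \frac{460122}{196 + 152} = \frac{460122}{348} = 460122 \cdot \frac{1}{348} = \frac{76687}{58}$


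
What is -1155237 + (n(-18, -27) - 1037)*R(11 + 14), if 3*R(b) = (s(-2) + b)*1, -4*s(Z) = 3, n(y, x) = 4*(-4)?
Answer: -4654995/4 ≈ -1.1637e+6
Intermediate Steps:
n(y, x) = -16
s(Z) = -3/4 (s(Z) = -1/4*3 = -3/4)
R(b) = -1/4 + b/3 (R(b) = ((-3/4 + b)*1)/3 = (-3/4 + b)/3 = -1/4 + b/3)
-1155237 + (n(-18, -27) - 1037)*R(11 + 14) = -1155237 + (-16 - 1037)*(-1/4 + (11 + 14)/3) = -1155237 - 1053*(-1/4 + (1/3)*25) = -1155237 - 1053*(-1/4 + 25/3) = -1155237 - 1053*97/12 = -1155237 - 34047/4 = -4654995/4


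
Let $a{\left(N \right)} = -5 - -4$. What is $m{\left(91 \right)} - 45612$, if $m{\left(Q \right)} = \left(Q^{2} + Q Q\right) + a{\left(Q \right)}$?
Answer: $-29051$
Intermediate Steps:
$a{\left(N \right)} = -1$ ($a{\left(N \right)} = -5 + 4 = -1$)
$m{\left(Q \right)} = -1 + 2 Q^{2}$ ($m{\left(Q \right)} = \left(Q^{2} + Q Q\right) - 1 = \left(Q^{2} + Q^{2}\right) - 1 = 2 Q^{2} - 1 = -1 + 2 Q^{2}$)
$m{\left(91 \right)} - 45612 = \left(-1 + 2 \cdot 91^{2}\right) - 45612 = \left(-1 + 2 \cdot 8281\right) - 45612 = \left(-1 + 16562\right) - 45612 = 16561 - 45612 = -29051$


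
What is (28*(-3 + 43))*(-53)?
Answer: -59360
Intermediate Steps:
(28*(-3 + 43))*(-53) = (28*40)*(-53) = 1120*(-53) = -59360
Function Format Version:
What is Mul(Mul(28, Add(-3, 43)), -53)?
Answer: -59360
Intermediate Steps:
Mul(Mul(28, Add(-3, 43)), -53) = Mul(Mul(28, 40), -53) = Mul(1120, -53) = -59360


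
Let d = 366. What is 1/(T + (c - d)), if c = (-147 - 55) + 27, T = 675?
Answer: 1/134 ≈ 0.0074627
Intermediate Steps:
c = -175 (c = -202 + 27 = -175)
1/(T + (c - d)) = 1/(675 + (-175 - 1*366)) = 1/(675 + (-175 - 366)) = 1/(675 - 541) = 1/134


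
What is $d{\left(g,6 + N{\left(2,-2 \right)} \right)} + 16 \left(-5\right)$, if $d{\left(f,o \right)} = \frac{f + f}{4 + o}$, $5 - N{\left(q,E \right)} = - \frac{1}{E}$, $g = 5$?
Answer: $- \frac{2300}{29} \approx -79.31$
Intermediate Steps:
$N{\left(q,E \right)} = 5 + \frac{1}{E}$ ($N{\left(q,E \right)} = 5 - - \frac{1}{E} = 5 + \frac{1}{E}$)
$d{\left(f,o \right)} = \frac{2 f}{4 + o}$
$d{\left(g,6 + N{\left(2,-2 \right)} \right)} + 16 \left(-5\right) = 2 \cdot 5 \frac{1}{4 + \left(6 + \left(5 + \frac{1}{-2}\right)\right)} + 16 \left(-5\right) = 2 \cdot 5 \frac{1}{4 + \left(6 + \left(5 - \frac{1}{2}\right)\right)} - 80 = 2 \cdot 5 \frac{1}{4 + \left(6 + \frac{9}{2}\right)} - 80 = 2 \cdot 5 \frac{1}{4 + \frac{21}{2}} - 80 = 2 \cdot 5 \frac{1}{\frac{29}{2}} - 80 = 2 \cdot 5 \cdot \frac{2}{29} - 80 = \frac{20}{29} - 80 = - \frac{2300}{29}$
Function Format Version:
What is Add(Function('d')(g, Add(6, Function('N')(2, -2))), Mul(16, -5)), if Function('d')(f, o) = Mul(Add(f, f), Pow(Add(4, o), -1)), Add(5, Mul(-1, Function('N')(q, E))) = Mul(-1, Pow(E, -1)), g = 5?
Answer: Rational(-2300, 29) ≈ -79.310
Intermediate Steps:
Function('N')(q, E) = Add(5, Pow(E, -1)) (Function('N')(q, E) = Add(5, Mul(-1, Mul(-1, Pow(E, -1)))) = Add(5, Pow(E, -1)))
Function('d')(f, o) = Mul(2, f, Pow(Add(4, o), -1)) (Function('d')(f, o) = Mul(Mul(2, f), Pow(Add(4, o), -1)) = Mul(2, f, Pow(Add(4, o), -1)))
Add(Function('d')(g, Add(6, Function('N')(2, -2))), Mul(16, -5)) = Add(Mul(2, 5, Pow(Add(4, Add(6, Add(5, Pow(-2, -1)))), -1)), Mul(16, -5)) = Add(Mul(2, 5, Pow(Add(4, Add(6, Add(5, Rational(-1, 2)))), -1)), -80) = Add(Mul(2, 5, Pow(Add(4, Add(6, Rational(9, 2))), -1)), -80) = Add(Mul(2, 5, Pow(Add(4, Rational(21, 2)), -1)), -80) = Add(Mul(2, 5, Pow(Rational(29, 2), -1)), -80) = Add(Mul(2, 5, Rational(2, 29)), -80) = Add(Rational(20, 29), -80) = Rational(-2300, 29)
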